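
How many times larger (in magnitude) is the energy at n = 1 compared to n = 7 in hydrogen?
49.0000

Using E_n = -13.6057 Z² / n² eV with Z = 1:

E_1 = -13.6057 / 1² = -13.6057 / 1 = -13.6057000000 eV
E_7 = -13.6057 / 7² = -13.6057 / 49 = -0.2776673469 eV

The ratio is:
E_1/E_7 = (-13.6057000000) / (-0.2776673469)
E_1/E_7 = (-13.6057/1) / (-13.6057/49)
E_1/E_7 = 49/1
E_1/E_7 = 49.0000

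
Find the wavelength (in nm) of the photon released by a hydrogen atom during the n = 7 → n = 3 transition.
1004.670 nm

First, find the transition energy using E_n = -13.6057 / n² eV:
E_7 = -13.6057 / 7² = -0.27766735 eV
E_3 = -13.6057 / 3² = -1.51174444 eV

Photon energy: |ΔE| = |E_3 - E_7| = 1.23407709 eV

Convert to wavelength using E = hc/λ with hc = 1239.84 eV·nm:
λ = hc/E = 1239.84 eV·nm / 1.23407709 eV
λ = 1004.670 nm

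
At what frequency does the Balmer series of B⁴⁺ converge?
2.0562e+16 Hz

The series limit corresponds to the transition from n = ∞ to n = 2.
This is the highest energy (shortest wavelength) transition in the Balmer series.

E_∞ = 0 eV
E_2 = -13.6057 × 5² / 2² = -85.03562500 eV

Energy at series limit:
ΔE = E_∞ - E_2 = 0 - (-85.03562500) = 85.03562500 eV
E = 85.03562500 eV × (1.602177 × 10⁻¹⁹ J/eV) = 1.362421e-17 J
f = E/h = 1.362421e-17 J / (6.62607 × 10⁻³⁴ J·s) = 2.0562e+16 Hz

This energy equals the ionization energy from the n = 2 state of B⁴⁺.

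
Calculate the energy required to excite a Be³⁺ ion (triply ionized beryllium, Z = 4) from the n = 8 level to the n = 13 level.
2.11331 eV

The energy levels of a hydrogen-like atom are E_n = -13.6057 Z² eV / n².

Energy at n = 8: E_8 = -13.6057 × 4² / 8² = -3.40142500 eV
Energy at n = 13: E_13 = -13.6057 × 4² / 13² = -1.28811361 eV

The excitation energy is the difference:
ΔE = E_13 - E_8
ΔE = -1.28811361 - (-3.40142500)
ΔE = 2.11331 eV

Since this is positive, energy must be absorbed (photon absorption).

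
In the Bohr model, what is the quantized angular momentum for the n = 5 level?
5.273e-34 J·s (or 5ℏ)

In the Bohr model, angular momentum is quantized:
L = nℏ

where ℏ = h/(2π) = 1.05457e-34 J·s

For n = 5:
L = 5 × 1.05457e-34 J·s
L = 5.273e-34 J·s

This can also be written as L = 5ℏ.
The angular momentum is an integer multiple of the reduced Planck constant.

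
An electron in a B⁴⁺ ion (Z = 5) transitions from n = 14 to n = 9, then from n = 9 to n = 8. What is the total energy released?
3.58 eV

The energy levels of B⁴⁺ are E_n = -13.6057 × 5² / n² eV.

First transition (14 → 9):
ΔE₁ = |E_9 - E_14|
ΔE₁ = |-4.19929012 - (-1.73542092)| = 2.46387 eV

Second transition (9 → 8):
ΔE₂ = |E_8 - E_9|
ΔE₂ = |-5.31472656 - (-4.19929012)| = 1.11544 eV

Total energy released:
E_total = ΔE₁ + ΔE₂ = 2.46387 + 1.11544 = 3.58 eV

Note: This equals the direct transition 14 → 8: 3.58 eV ✓
Energy is conserved regardless of the path taken.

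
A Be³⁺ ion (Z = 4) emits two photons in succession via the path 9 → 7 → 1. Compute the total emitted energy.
215.003654 eV

The energy levels of Be³⁺ are E_n = -13.6057 × 4² / n² eV.

First transition (9 → 7):
ΔE₁ = |E_7 - E_9|
ΔE₁ = |-4.442677551020 - (-2.687545679012)| = 1.755131872 eV

Second transition (7 → 1):
ΔE₂ = |E_1 - E_7|
ΔE₂ = |-217.691200000000 - (-4.442677551020)| = 213.248522449 eV

Total energy released:
E_total = ΔE₁ + ΔE₂ = 1.755131872 + 213.248522449 = 215.003654 eV

Note: This equals the direct transition 9 → 1: 215.003654 eV ✓
Energy is conserved regardless of the path taken.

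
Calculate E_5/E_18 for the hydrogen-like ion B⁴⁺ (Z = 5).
12.960000

Using E_n = -13.6057 Z² / n² eV with Z = 5:

E_5 = -13.6057 × 5² / 5² = -340.1425 / 25 = -13.605700000000 eV
E_18 = -13.6057 × 5² / 18² = -340.1425 / 324 = -1.049822530864 eV

The ratio is:
E_5/E_18 = (-13.605700000000) / (-1.049822530864)
E_5/E_18 = (-340.1425/25) / (-340.1425/324)
E_5/E_18 = 324/25
E_5/E_18 = 12.960000
(Note: the Z² factors cancel in the ratio.)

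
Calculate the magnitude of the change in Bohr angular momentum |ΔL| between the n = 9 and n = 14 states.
5.27e-34 J·s (or 5ℏ)

In the Bohr model, L_n = nℏ where ℏ = 1.0546e-34 J·s.

L_14 = 14ℏ = 1.4764e-33 J·s
L_9 = 9ℏ = 9.4914e-34 J·s

ΔL = L_14 - L_9 = (14 - 9)ℏ = 5ℏ
ΔL = 5 × 1.0546e-34 J·s = 5.27e-34 J·s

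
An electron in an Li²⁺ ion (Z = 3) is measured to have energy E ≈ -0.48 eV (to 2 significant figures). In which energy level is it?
n = 16

The exact energy levels follow E_n = -13.6057 Z² / n² eV with Z = 3.

The measured value (-0.48 eV) is reported to only 2 significant figures, so we must test candidate n values and see which one matches to that precision.

Candidate energies:
  n = 14:  E = -13.6057 × 3² / 14² = -0.62475 eV
  n = 15:  E = -13.6057 × 3² / 15² = -0.54423 eV
  n = 16:  E = -13.6057 × 3² / 16² = -0.47833 eV  ← matches
  n = 17:  E = -13.6057 × 3² / 17² = -0.42371 eV
  n = 18:  E = -13.6057 × 3² / 18² = -0.37794 eV

Checking against the measurement of -0.48 eV (2 sig figs), only n = 16 agrees:
E_16 = -0.47833 eV, which rounds to -0.48 eV ✓

Therefore n = 16.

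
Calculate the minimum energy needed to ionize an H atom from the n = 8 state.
0.213 eV

The ionization energy is the energy needed to remove the electron completely (n → ∞).

For hydrogen, E_n = -13.6057 eV / n².

At n = 8: E_8 = -13.6057 / 8² = -0.212589 eV
At n = ∞: E_∞ = 0 eV

Ionization energy = E_∞ - E_8 = 0 - (-0.212589) = 0.212589 eV
Ionization energy ≈ 0.213 eV

This is also called the binding energy of the electron in state n = 8.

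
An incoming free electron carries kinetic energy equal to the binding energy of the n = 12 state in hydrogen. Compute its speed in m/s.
1.823e+05 m/s (or 0.06% of c)

The binding energy at n = 12 for hydrogen is:
E_12 = -13.6057/12² = -0.09448403 eV
|E_12| = 0.09448403 eV

Convert to Joules:
KE = 0.09448403 eV × (1.602177 × 10⁻¹⁹ J/eV) = 1.51380e-20 J

Using KE = ½mv²:
v = √(2·KE/m_e)
v = √(2 × 1.51380e-20 J / 9.10938 × 10⁻³¹ kg)
v = 1.823e+05 m/s

This is approximately 0.06% the speed of light.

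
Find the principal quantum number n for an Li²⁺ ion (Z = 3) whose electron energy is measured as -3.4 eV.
n = 6

The exact energy levels follow E_n = -13.6057 Z² / n² eV with Z = 3.

The measured value (-3.4 eV) is reported to only 2 significant figures, so we must test candidate n values and see which one matches to that precision.

Candidate energies:
  n = 4:  E = -13.6057 × 3² / 4² = -7.65321 eV
  n = 5:  E = -13.6057 × 3² / 5² = -4.89805 eV
  n = 6:  E = -13.6057 × 3² / 6² = -3.40143 eV  ← matches
  n = 7:  E = -13.6057 × 3² / 7² = -2.49901 eV
  n = 8:  E = -13.6057 × 3² / 8² = -1.91330 eV

Checking against the measurement of -3.4 eV (2 sig figs), only n = 6 agrees:
E_6 = -3.40143 eV, which rounds to -3.4 eV ✓

Therefore n = 6.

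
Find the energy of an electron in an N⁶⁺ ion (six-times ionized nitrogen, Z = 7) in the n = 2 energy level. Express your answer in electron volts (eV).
-166.670 eV

The energy levels of a hydrogen-like atom are given by:
E_n = -13.6057 Z² / n² eV  (with Z = 7 for N⁶⁺)

For n = 2:
E_2 = -13.6057 × 7² / 2²
E_2 = -13.6057 × 49 / 4
E_2 = -166.670 eV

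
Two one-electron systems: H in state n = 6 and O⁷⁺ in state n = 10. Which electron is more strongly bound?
O⁷⁺ at n = 10 (E = -8.7076 eV)

Using E_n = -13.6057 Z² / n² eV:

H (Z = 1) at n = 6:
E = -13.6057 × 1² / 6² = -13.6057 × 1 / 36 = -0.3779361 eV

O⁷⁺ (Z = 8) at n = 10:
E = -13.6057 × 8² / 10² = -13.6057 × 64 / 100 = -8.7076480 eV

Since -8.7076480 eV < -0.3779361 eV,
O⁷⁺ at n = 10 is more tightly bound (requires more energy to ionize).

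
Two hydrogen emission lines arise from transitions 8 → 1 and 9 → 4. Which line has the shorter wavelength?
8 → 1

Calculate the energy for each transition:

Transition 8 → 1:
ΔE₁ = |E_1 - E_8| = |-13.6057/1² - (-13.6057/8²)|
ΔE₁ = |-13.6057000000 - (-0.2125890625)| = 13.3931109 eV

Transition 9 → 4:
ΔE₂ = |E_4 - E_9| = |-13.6057/4² - (-13.6057/9²)|
ΔE₂ = |-0.8503562500 - (-0.1679716049)| = 0.6823846 eV

Since 13.3931109 eV > 0.6823846 eV, the transition 8 → 1 emits the more energetic photon.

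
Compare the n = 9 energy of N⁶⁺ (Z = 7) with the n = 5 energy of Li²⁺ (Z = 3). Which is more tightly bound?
N⁶⁺ at n = 9 (E = -8.230609 eV)

Using E_n = -13.6057 Z² / n² eV:

N⁶⁺ (Z = 7) at n = 9:
E = -13.6057 × 7² / 9² = -13.6057 × 49 / 81 = -8.230608642 eV

Li²⁺ (Z = 3) at n = 5:
E = -13.6057 × 3² / 5² = -13.6057 × 9 / 25 = -4.898052000 eV

Since -8.230608642 eV < -4.898052000 eV,
N⁶⁺ at n = 9 is more tightly bound (requires more energy to ionize).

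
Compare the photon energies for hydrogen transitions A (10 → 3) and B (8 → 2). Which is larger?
8 → 2

Calculate the energy for each transition:

Transition 10 → 3:
ΔE₁ = |E_3 - E_10| = |-13.6057/3² - (-13.6057/10²)|
ΔE₁ = |-1.51174444 - (-0.13605700)| = 1.37569 eV

Transition 8 → 2:
ΔE₂ = |E_2 - E_8| = |-13.6057/2² - (-13.6057/8²)|
ΔE₂ = |-3.40142500 - (-0.21258906)| = 3.18884 eV

Since 3.18884 eV > 1.37569 eV, the transition 8 → 2 emits the more energetic photon.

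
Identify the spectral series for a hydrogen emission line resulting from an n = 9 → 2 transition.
Balmer series

The spectral series in hydrogen are named based on the final (lower) energy level:
- Lyman series: n_final = 1 (ultraviolet)
- Balmer series: n_final = 2 (visible/near-UV)
- Paschen series: n_final = 3 (infrared)
- Brackett series: n_final = 4 (infrared)
- Pfund series: n_final = 5 (far infrared)

Since this transition ends at n = 2, it belongs to the Balmer series.

For reference, this 9 → 2 line has photon energy
ΔE = 13.6057 eV × (1/2² - 1/9²) = 3.233453 eV,
corresponding to wavelength λ = hc/ΔE = 1239.84 eV·nm / 3.233453 eV = 383.44 nm in the visible/near-UV region.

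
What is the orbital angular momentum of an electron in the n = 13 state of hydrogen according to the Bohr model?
1.37e-33 J·s (or 13ℏ)

In the Bohr model, angular momentum is quantized:
L = nℏ

where ℏ = h/(2π) = 1.0546e-34 J·s

For n = 13:
L = 13 × 1.0546e-34 J·s
L = 1.37e-33 J·s

This can also be written as L = 13ℏ.
The angular momentum is an integer multiple of the reduced Planck constant.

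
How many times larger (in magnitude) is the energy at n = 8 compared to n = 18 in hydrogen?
5.0625

Using E_n = -13.6057 Z² / n² eV with Z = 1:

E_8 = -13.6057 / 8² = -13.6057 / 64 = -0.2125890625 eV
E_18 = -13.6057 / 18² = -13.6057 / 324 = -0.0419929012 eV

The ratio is:
E_8/E_18 = (-0.2125890625) / (-0.0419929012)
E_8/E_18 = (-13.6057/64) / (-13.6057/324)
E_8/E_18 = 324/64
E_8/E_18 = 5.0625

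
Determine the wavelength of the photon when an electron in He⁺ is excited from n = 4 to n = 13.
402.6243 nm

First, find the transition energy using E_n = -13.6057 Z² / n² eV:
E_4 = -13.6057 × 2² / 4² = -3.40142500 eV
E_13 = -13.6057 × 2² / 13² = -0.32202840 eV

Photon energy: |ΔE| = |E_13 - E_4| = 3.07939660 eV

Convert to wavelength using E = hc/λ with hc = 1239.84 eV·nm:
λ = hc/E = 1239.84 eV·nm / 3.07939660 eV
λ = 402.6243 nm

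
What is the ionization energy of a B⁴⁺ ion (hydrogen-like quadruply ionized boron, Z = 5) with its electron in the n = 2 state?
85.035625 eV

The ionization energy is the energy needed to remove the electron completely (n → ∞).

For a hydrogen-like ion with Z = 5, E_n = -13.6057 Z² / n² eV.

At n = 2: E_2 = -13.6057 × 5² / 2² = -85.035625000 eV
At n = ∞: E_∞ = 0 eV

Ionization energy = E_∞ - E_2 = 0 - (-85.035625000) = 85.035625000 eV
Ionization energy ≈ 85.035625 eV

This is also called the binding energy of the electron in state n = 2.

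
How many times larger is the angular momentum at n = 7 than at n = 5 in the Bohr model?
1.40000

In the Bohr model, L_n = nℏ, so the ratio is purely the ratio of quantum numbers:

L_7/L_5 = 7ℏ / 5ℏ = 7/5 = 1.40000

The angular momentum scales linearly with n.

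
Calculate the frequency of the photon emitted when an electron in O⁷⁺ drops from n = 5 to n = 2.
4.422e+16 Hz

First, find the transition energy:
E_5 = -13.6057 × 8² / 5² = -34.83059 eV
E_2 = -13.6057 × 8² / 2² = -217.69120 eV
|ΔE| = |E_2 - E_5| = 182.86061 eV

Convert to Joules: E = 182.86061 eV × (1.602177 × 10⁻¹⁹ J/eV) = 2.92975e-17 J

Using E = hf:
f = E/h = 2.92975e-17 J / (6.62607 × 10⁻³⁴ J·s)
f = 4.422e+16 Hz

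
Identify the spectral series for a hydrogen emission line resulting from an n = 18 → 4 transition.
Brackett series

The spectral series in hydrogen are named based on the final (lower) energy level:
- Lyman series: n_final = 1 (ultraviolet)
- Balmer series: n_final = 2 (visible/near-UV)
- Paschen series: n_final = 3 (infrared)
- Brackett series: n_final = 4 (infrared)
- Pfund series: n_final = 5 (far infrared)

Since this transition ends at n = 4, it belongs to the Brackett series.

For reference, this 18 → 4 line has photon energy
ΔE = 13.6057 eV × (1/4² - 1/18²) = 0.80836335 eV,
corresponding to wavelength λ = hc/ΔE = 1239.84 eV·nm / 0.80836335 eV = 1533.77 nm in the infrared region.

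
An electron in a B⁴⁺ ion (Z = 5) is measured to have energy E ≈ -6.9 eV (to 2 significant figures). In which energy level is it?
n = 7

The exact energy levels follow E_n = -13.6057 Z² / n² eV with Z = 5.

The measured value (-6.9 eV) is reported to only 2 significant figures, so we must test candidate n values and see which one matches to that precision.

Candidate energies:
  n = 5:  E = -13.6057 × 5² / 5² = -13.60570 eV
  n = 6:  E = -13.6057 × 5² / 6² = -9.44840 eV
  n = 7:  E = -13.6057 × 5² / 7² = -6.94168 eV  ← matches
  n = 8:  E = -13.6057 × 5² / 8² = -5.31473 eV
  n = 9:  E = -13.6057 × 5² / 9² = -4.19929 eV

Checking against the measurement of -6.9 eV (2 sig figs), only n = 7 agrees:
E_7 = -6.94168 eV, which rounds to -6.9 eV ✓

Therefore n = 7.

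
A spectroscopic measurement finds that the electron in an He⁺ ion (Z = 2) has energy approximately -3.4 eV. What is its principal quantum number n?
n = 4

The exact energy levels follow E_n = -13.6057 Z² / n² eV with Z = 2.

The measured value (-3.4 eV) is reported to only 2 significant figures, so we must test candidate n values and see which one matches to that precision.

Candidate energies:
  n = 2:  E = -13.6057 × 2² / 2² = -13.60570 eV
  n = 3:  E = -13.6057 × 2² / 3² = -6.04698 eV
  n = 4:  E = -13.6057 × 2² / 4² = -3.40143 eV  ← matches
  n = 5:  E = -13.6057 × 2² / 5² = -2.17691 eV
  n = 6:  E = -13.6057 × 2² / 6² = -1.51174 eV

Checking against the measurement of -3.4 eV (2 sig figs), only n = 4 agrees:
E_4 = -3.40143 eV, which rounds to -3.4 eV ✓

Therefore n = 4.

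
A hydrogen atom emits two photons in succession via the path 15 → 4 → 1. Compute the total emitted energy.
13.5452 eV

The energy levels of hydrogen are E_n = -13.6057 / n² eV.

First transition (15 → 4):
ΔE₁ = |E_4 - E_15|
ΔE₁ = |-0.8503562500 - (-0.0604697778)| = 0.7898865 eV

Second transition (4 → 1):
ΔE₂ = |E_1 - E_4|
ΔE₂ = |-13.6057000000 - (-0.8503562500)| = 12.7553438 eV

Total energy released:
E_total = ΔE₁ + ΔE₂ = 0.7898865 + 12.7553438 = 13.5452 eV

Note: This equals the direct transition 15 → 1: 13.5452 eV ✓
Energy is conserved regardless of the path taken.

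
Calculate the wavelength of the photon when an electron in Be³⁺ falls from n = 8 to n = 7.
1190.720 nm

First, find the transition energy using E_n = -13.6057 Z² / n² eV:
E_8 = -13.6057 × 4² / 8² = -3.40142500 eV
E_7 = -13.6057 × 4² / 7² = -4.44267755 eV

Photon energy: |ΔE| = |E_7 - E_8| = 1.04125255 eV

Convert to wavelength using E = hc/λ with hc = 1239.84 eV·nm:
λ = hc/E = 1239.84 eV·nm / 1.04125255 eV
λ = 1190.720 nm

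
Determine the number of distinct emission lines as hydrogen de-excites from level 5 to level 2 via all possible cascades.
6

The electron can occupy levels n = 2, 3, ..., 5 during de-excitation — that is m = 5 - 2 + 1 = 4 distinct levels.

The number of distinct spectral lines equals the number of ways to choose 2 of these m levels (each pair gives one possible emission transition):

Number of lines = m(m-1)/2 = 4×3/2 = 6

These correspond to all possible transitions between the 4 levels:
5 → 4, 5 → 3, 5 → 2, 4 → 3, 4 → 2, 3 → 2

Each transition produces a photon with a unique energy (and thus wavelength). This count does not depend on Z.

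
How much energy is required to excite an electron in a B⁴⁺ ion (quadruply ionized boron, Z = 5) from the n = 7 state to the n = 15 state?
5.43 eV

The energy levels of a hydrogen-like atom are E_n = -13.6057 Z² eV / n².

Energy at n = 7: E_7 = -13.6057 × 5² / 7² = -6.94168 eV
Energy at n = 15: E_15 = -13.6057 × 5² / 15² = -1.51174 eV

The excitation energy is the difference:
ΔE = E_15 - E_7
ΔE = -1.51174 - (-6.94168)
ΔE = 5.43 eV

Since this is positive, energy must be absorbed (photon absorption).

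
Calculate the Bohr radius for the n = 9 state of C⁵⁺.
0.7144 nm (or 7.1439 Å)

The Bohr radius formula is:
r_n = n² a₀ / Z

where a₀ = 0.0529177 nm is the Bohr radius.

For C⁵⁺ (Z = 6) at n = 9:
r_9 = 9² × 0.0529177 nm / 6
r_9 = 81 × 0.0529177 nm / 6
r_9 = 4.28633 nm / 6
r_9 = 0.7144 nm

The electron orbits at approximately 0.7144 nm from the nucleus.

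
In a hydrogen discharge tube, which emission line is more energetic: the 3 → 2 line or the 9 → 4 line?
3 → 2

Calculate the energy for each transition:

Transition 3 → 2:
ΔE₁ = |E_2 - E_3| = |-13.6057/2² - (-13.6057/3²)|
ΔE₁ = |-3.40142500000 - (-1.51174444444)| = 1.88968056 eV

Transition 9 → 4:
ΔE₂ = |E_4 - E_9| = |-13.6057/4² - (-13.6057/9²)|
ΔE₂ = |-0.85035625000 - (-0.16797160494)| = 0.68238465 eV

Since 1.88968056 eV > 0.68238465 eV, the transition 3 → 2 emits the more energetic photon.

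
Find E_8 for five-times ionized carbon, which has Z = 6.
-7.653206 eV

For hydrogen-like ions, the energy levels scale with Z²:
E_n = -13.6057 Z² / n² eV

For C⁵⁺ (Z = 6) at n = 8:
E_8 = -13.6057 × 6² / 8²
E_8 = -13.6057 × 36 / 64
E_8 = -489.8052 / 64
E_8 = -7.653206 eV

The energy is 36 times more negative than hydrogen at the same n due to the stronger nuclear charge.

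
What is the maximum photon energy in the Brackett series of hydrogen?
0.8504 eV

The series limit corresponds to the transition from n = ∞ to n = 4.
This is the highest energy (shortest wavelength) transition in the Brackett series.

E_∞ = 0 eV
E_4 = -13.6057 / 4² = -0.8504 eV

Energy at series limit:
ΔE = E_∞ - E_4 = 0 - (-0.8504) = 0.8504 eV

This energy equals the ionization energy from the n = 4 state of hydrogen.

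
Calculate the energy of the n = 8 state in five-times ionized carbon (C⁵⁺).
-7.65321 eV

For hydrogen-like ions, the energy levels scale with Z²:
E_n = -13.6057 Z² / n² eV

For C⁵⁺ (Z = 6) at n = 8:
E_8 = -13.6057 × 6² / 8²
E_8 = -13.6057 × 36 / 64
E_8 = -489.8052 / 64
E_8 = -7.65321 eV

The energy is 36 times more negative than hydrogen at the same n due to the stronger nuclear charge.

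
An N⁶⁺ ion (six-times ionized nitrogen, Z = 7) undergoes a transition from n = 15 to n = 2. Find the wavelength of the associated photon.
7.574 nm

First, find the transition energy using E_n = -13.6057 Z² / n² eV:
E_15 = -13.6057 × 7² / 15² = -2.96302 eV
E_2 = -13.6057 × 7² / 2² = -166.66983 eV

Photon energy: |ΔE| = |E_2 - E_15| = 163.70681 eV

Convert to wavelength using E = hc/λ with hc = 1239.84 eV·nm:
λ = hc/E = 1239.84 eV·nm / 163.70681 eV
λ = 7.574 nm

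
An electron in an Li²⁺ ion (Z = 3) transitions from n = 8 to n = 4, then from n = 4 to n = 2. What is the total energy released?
28.699523 eV

The energy levels of Li²⁺ are E_n = -13.6057 × 3² / n² eV.

First transition (8 → 4):
ΔE₁ = |E_4 - E_8|
ΔE₁ = |-7.653206250000 - (-1.913301562500)| = 5.739904688 eV

Second transition (4 → 2):
ΔE₂ = |E_2 - E_4|
ΔE₂ = |-30.612825000000 - (-7.653206250000)| = 22.959618750 eV

Total energy released:
E_total = ΔE₁ + ΔE₂ = 5.739904688 + 22.959618750 = 28.699523 eV

Note: This equals the direct transition 8 → 2: 28.699523 eV ✓
Energy is conserved regardless of the path taken.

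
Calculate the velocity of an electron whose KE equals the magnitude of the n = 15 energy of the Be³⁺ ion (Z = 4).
5.83385e+05 m/s (or 0.19460% of c)

The binding energy at n = 15 for Be³⁺ is:
E_15 = -13.6057 × 4²/15² = -0.967516444 eV
|E_15| = 0.967516444 eV

Convert to Joules:
KE = 0.967516444 eV × (1.602177 × 10⁻¹⁹ J/eV) = 1.5501326e-19 J

Using KE = ½mv²:
v = √(2·KE/m_e)
v = √(2 × 1.5501326e-19 J / 9.10938 × 10⁻³¹ kg)
v = 5.83385e+05 m/s

This is approximately 0.19460% the speed of light.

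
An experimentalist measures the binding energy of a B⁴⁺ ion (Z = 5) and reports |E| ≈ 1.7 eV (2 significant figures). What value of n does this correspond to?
n = 14

The exact energy levels follow E_n = -13.6057 Z² / n² eV with Z = 5.

The measured value (-1.7 eV) is reported to only 2 significant figures, so we must test candidate n values and see which one matches to that precision.

Candidate energies:
  n = 12:  E = -13.6057 × 5² / 12² = -2.36210 eV
  n = 13:  E = -13.6057 × 5² / 13² = -2.01268 eV
  n = 14:  E = -13.6057 × 5² / 14² = -1.73542 eV  ← matches
  n = 15:  E = -13.6057 × 5² / 15² = -1.51174 eV
  n = 16:  E = -13.6057 × 5² / 16² = -1.32868 eV

Checking against the measurement of -1.7 eV (2 sig figs), only n = 14 agrees:
E_14 = -1.73542 eV, which rounds to -1.7 eV ✓

Therefore n = 14.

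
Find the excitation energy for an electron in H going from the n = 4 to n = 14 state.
0.78 eV

The energy levels of a hydrogen-like atom are E_n = -13.6057 eV / n².

Energy at n = 4: E_4 = -13.6057 / 4² = -0.85036 eV
Energy at n = 14: E_14 = -13.6057 / 14² = -0.06942 eV

The excitation energy is the difference:
ΔE = E_14 - E_4
ΔE = -0.06942 - (-0.85036)
ΔE = 0.78 eV

Since this is positive, energy must be absorbed (photon absorption).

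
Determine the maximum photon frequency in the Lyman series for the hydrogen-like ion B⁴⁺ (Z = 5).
8.22e+16 Hz

The series limit corresponds to the transition from n = ∞ to n = 1.
This is the highest energy (shortest wavelength) transition in the Lyman series.

E_∞ = 0 eV
E_1 = -13.6057 × 5² / 1² = -340.14250000 eV

Energy at series limit:
ΔE = E_∞ - E_1 = 0 - (-340.14250000) = 340.14250000 eV
E = 340.14250000 eV × (1.602177 × 10⁻¹⁹ J/eV) = 5.4497e-17 J
f = E/h = 5.4497e-17 J / (6.62607 × 10⁻³⁴ J·s) = 8.22e+16 Hz

This energy equals the ionization energy from the n = 1 state of B⁴⁺.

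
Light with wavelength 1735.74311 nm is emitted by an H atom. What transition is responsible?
n = 10 → n = 4

First, find the photon energy from the wavelength (hc = 1239.84 eV·nm):
E = hc/λ = 1239.84 eV·nm / 1735.74311 nm = 0.71429925 eV

The energy levels of hydrogen satisfy E_n = -13.6057 / n² eV, so an emission n_i → n_f releases
ΔE = 13.6057 × (1/n_f² − 1/n_i²) eV.

Setting ΔE equal to the photon energy:
1/n_f² − 1/n_i² = 0.71429925 / 13.6057 = 0.052500000

Since 1/n_i² must be positive, we need 1/n_f² > 0.052500000, i.e. n_f ≤ 4. For each allowed n_f, solve n_i = (1/n_f² − 0.052500000)^(−1/2) and check whether it is a whole number:
  n_f = 1: 1/n_i² = 1.000000000 − 0.052500000 = 0.947500000 → n_i = 1.027  (not an integer) ✗
  n_f = 2: 1/n_i² = 0.250000000 − 0.052500000 = 0.197500000 → n_i = 2.250  (not an integer) ✗
  n_f = 3: 1/n_i² = 0.111111111 − 0.052500000 = 0.058611111 → n_i = 4.131  (not an integer) ✗
  n_f = 4: 1/n_i² = 0.062500000 − 0.052500000 = 0.010000000 → n_i = 10.000  → integer, n_i = 10 ✓

Only n_f = 4 gives an integer upper level, n_i = 10.

The transition is from n = 10 to n = 4 (emission).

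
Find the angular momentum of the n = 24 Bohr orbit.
2.53097e-33 J·s (or 24ℏ)

In the Bohr model, angular momentum is quantized:
L = nℏ

where ℏ = h/(2π) = 1.0545718e-34 J·s

For n = 24:
L = 24 × 1.0545718e-34 J·s
L = 2.53097e-33 J·s

This can also be written as L = 24ℏ.
The angular momentum is an integer multiple of the reduced Planck constant.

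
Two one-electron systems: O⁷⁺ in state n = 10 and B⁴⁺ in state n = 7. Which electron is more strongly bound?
O⁷⁺ at n = 10 (E = -8.70765 eV)

Using E_n = -13.6057 Z² / n² eV:

O⁷⁺ (Z = 8) at n = 10:
E = -13.6057 × 8² / 10² = -13.6057 × 64 / 100 = -8.70764800 eV

B⁴⁺ (Z = 5) at n = 7:
E = -13.6057 × 5² / 7² = -13.6057 × 25 / 49 = -6.94168367 eV

Since -8.70764800 eV < -6.94168367 eV,
O⁷⁺ at n = 10 is more tightly bound (requires more energy to ionize).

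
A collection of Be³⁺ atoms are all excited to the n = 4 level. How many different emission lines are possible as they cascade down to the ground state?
6

The electron can occupy levels n = 1, 2, ..., 4 during de-excitation — that is m = 4 - 1 + 1 = 4 distinct levels.

The number of distinct spectral lines equals the number of ways to choose 2 of these m levels (each pair gives one possible emission transition):

Number of lines = m(m-1)/2 = 4×3/2 = 6

These correspond to all possible transitions between the 4 levels:
4 → 3, 4 → 2, 4 → 1, 3 → 2, 3 → 1, 2 → 1

Each transition produces a photon with a unique energy (and thus wavelength). This count does not depend on Z.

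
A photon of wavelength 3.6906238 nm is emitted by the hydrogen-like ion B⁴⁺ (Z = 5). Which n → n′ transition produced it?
n = 9 → n = 1

First, find the photon energy from the wavelength (hc = 1239.84 eV·nm):
E = hc/λ = 1239.84 eV·nm / 3.6906238 nm = 335.94321 eV

The energy levels of B⁴⁺ satisfy E_n = -13.6057 × 5² / n² eV, so an emission n_i → n_f releases
ΔE = 13.6057 × 5² × (1/n_f² − 1/n_i²) eV.

Setting ΔE equal to the photon energy:
1/n_f² − 1/n_i² = 335.94321 / (13.6057 × 5²) = 0.98765432

Since 1/n_i² must be positive, we need 1/n_f² > 0.98765432, i.e. n_f ≤ 1. For each allowed n_f, solve n_i = (1/n_f² − 0.98765432)^(−1/2) and check whether it is a whole number:
  n_f = 1: 1/n_i² = 1.00000000 − 0.98765432 = 0.01234568 → n_i = 9.000  → integer, n_i = 9 ✓

Only n_f = 1 gives an integer upper level, n_i = 9.

The transition is from n = 9 to n = 1 (emission).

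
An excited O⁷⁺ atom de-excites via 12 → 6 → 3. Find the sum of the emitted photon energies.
90.704667 eV

The energy levels of O⁷⁺ are E_n = -13.6057 × 8² / n² eV.

First transition (12 → 6):
ΔE₁ = |E_6 - E_12|
ΔE₁ = |-24.187911111111 - (-6.046977777778)| = 18.140933333 eV

Second transition (6 → 3):
ΔE₂ = |E_3 - E_6|
ΔE₂ = |-96.751644444444 - (-24.187911111111)| = 72.563733333 eV

Total energy released:
E_total = ΔE₁ + ΔE₂ = 18.140933333 + 72.563733333 = 90.704667 eV

Note: This equals the direct transition 12 → 3: 90.704667 eV ✓
Energy is conserved regardless of the path taken.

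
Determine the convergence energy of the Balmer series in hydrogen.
3.401425 eV

The series limit corresponds to the transition from n = ∞ to n = 2.
This is the highest energy (shortest wavelength) transition in the Balmer series.

E_∞ = 0 eV
E_2 = -13.6057 / 2² = -3.401425 eV

Energy at series limit:
ΔE = E_∞ - E_2 = 0 - (-3.401425) = 3.401425 eV

This energy equals the ionization energy from the n = 2 state of hydrogen.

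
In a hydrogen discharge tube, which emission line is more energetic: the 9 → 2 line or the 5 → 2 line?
9 → 2

Calculate the energy for each transition:

Transition 9 → 2:
ΔE₁ = |E_2 - E_9| = |-13.6057/2² - (-13.6057/9²)|
ΔE₁ = |-3.40142500 - (-0.16797160)| = 3.23345 eV

Transition 5 → 2:
ΔE₂ = |E_2 - E_5| = |-13.6057/2² - (-13.6057/5²)|
ΔE₂ = |-3.40142500 - (-0.54422800)| = 2.85720 eV

Since 3.23345 eV > 2.85720 eV, the transition 9 → 2 emits the more energetic photon.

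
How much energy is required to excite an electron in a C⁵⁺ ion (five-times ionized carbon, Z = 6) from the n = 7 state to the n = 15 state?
7.81911 eV

The energy levels of a hydrogen-like atom are E_n = -13.6057 Z² eV / n².

Energy at n = 7: E_7 = -13.6057 × 6² / 7² = -9.99602449 eV
Energy at n = 15: E_15 = -13.6057 × 6² / 15² = -2.17691200 eV

The excitation energy is the difference:
ΔE = E_15 - E_7
ΔE = -2.17691200 - (-9.99602449)
ΔE = 7.81911 eV

Since this is positive, energy must be absorbed (photon absorption).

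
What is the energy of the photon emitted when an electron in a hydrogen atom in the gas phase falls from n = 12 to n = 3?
1.42 eV

The energy levels are E_n = -13.6057 eV / n².

Energy at n = 12: E_12 = -13.6057 / 12² = -0.09448 eV
Energy at n = 3: E_3 = -13.6057 / 3² = -1.51174 eV

For emission (electron falling to lower state), the photon energy is:
E_photon = E_12 - E_3 = |-0.09448 - (-1.51174)|
E_photon = 1.42 eV

This energy is carried away by the emitted photon.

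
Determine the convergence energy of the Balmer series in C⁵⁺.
122.4513 eV

The series limit corresponds to the transition from n = ∞ to n = 2.
This is the highest energy (shortest wavelength) transition in the Balmer series.

E_∞ = 0 eV
E_2 = -13.6057 × 6² / 2² = -122.4513 eV

Energy at series limit:
ΔE = E_∞ - E_2 = 0 - (-122.4513) = 122.4513 eV

This energy equals the ionization energy from the n = 2 state of C⁵⁺.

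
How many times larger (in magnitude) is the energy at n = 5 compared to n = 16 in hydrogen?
10.240

Using E_n = -13.6057 Z² / n² eV with Z = 1:

E_5 = -13.6057 / 5² = -13.6057 / 25 = -0.544228000 eV
E_16 = -13.6057 / 16² = -13.6057 / 256 = -0.053147266 eV

The ratio is:
E_5/E_16 = (-0.544228000) / (-0.053147266)
E_5/E_16 = (-13.6057/25) / (-13.6057/256)
E_5/E_16 = 256/25
E_5/E_16 = 10.240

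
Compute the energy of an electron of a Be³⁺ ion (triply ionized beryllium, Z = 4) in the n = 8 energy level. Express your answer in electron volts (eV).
-3.40143 eV

The energy levels of a hydrogen-like atom are given by:
E_n = -13.6057 Z² / n² eV  (with Z = 4 for Be³⁺)

For n = 8:
E_8 = -13.6057 × 4² / 8²
E_8 = -13.6057 × 16 / 64
E_8 = -3.40143 eV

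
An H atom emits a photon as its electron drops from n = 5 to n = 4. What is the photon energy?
0.3061 eV

The energy levels are E_n = -13.6057 eV / n².

Energy at n = 5: E_5 = -13.6057 / 5² = -0.5442280 eV
Energy at n = 4: E_4 = -13.6057 / 4² = -0.8503563 eV

For emission (electron falling to lower state), the photon energy is:
E_photon = E_5 - E_4 = |-0.5442280 - (-0.8503563)|
E_photon = 0.3061 eV

This energy is carried away by the emitted photon.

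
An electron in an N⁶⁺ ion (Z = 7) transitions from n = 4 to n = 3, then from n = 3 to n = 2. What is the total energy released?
125.00237 eV

The energy levels of N⁶⁺ are E_n = -13.6057 × 7² / n² eV.

First transition (4 → 3):
ΔE₁ = |E_3 - E_4|
ΔE₁ = |-74.07547777778 - (-41.66745625000)| = 32.40802153 eV

Second transition (3 → 2):
ΔE₂ = |E_2 - E_3|
ΔE₂ = |-166.66982500000 - (-74.07547777778)| = 92.59434722 eV

Total energy released:
E_total = ΔE₁ + ΔE₂ = 32.40802153 + 92.59434722 = 125.00237 eV

Note: This equals the direct transition 4 → 2: 125.00237 eV ✓
Energy is conserved regardless of the path taken.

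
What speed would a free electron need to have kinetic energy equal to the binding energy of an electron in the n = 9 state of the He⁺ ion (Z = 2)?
4.86e+05 m/s (or 0.162% of c)

The binding energy at n = 9 for He⁺ is:
E_9 = -13.6057 × 2²/9² = -0.671886 eV
|E_9| = 0.671886 eV

Convert to Joules:
KE = 0.671886 eV × (1.602177 × 10⁻¹⁹ J/eV) = 1.0765e-19 J

Using KE = ½mv²:
v = √(2·KE/m_e)
v = √(2 × 1.0765e-19 J / 9.10938 × 10⁻³¹ kg)
v = 4.86e+05 m/s

This is approximately 0.162% the speed of light.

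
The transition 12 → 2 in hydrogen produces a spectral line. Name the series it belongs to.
Balmer series

The spectral series in hydrogen are named based on the final (lower) energy level:
- Lyman series: n_final = 1 (ultraviolet)
- Balmer series: n_final = 2 (visible/near-UV)
- Paschen series: n_final = 3 (infrared)
- Brackett series: n_final = 4 (infrared)
- Pfund series: n_final = 5 (far infrared)

Since this transition ends at n = 2, it belongs to the Balmer series.

For reference, this 12 → 2 line has photon energy
ΔE = 13.6057 eV × (1/2² - 1/12²) = 3.306941 eV,
corresponding to wavelength λ = hc/ΔE = 1239.84 eV·nm / 3.306941 eV = 374.92 nm in the visible/near-UV region.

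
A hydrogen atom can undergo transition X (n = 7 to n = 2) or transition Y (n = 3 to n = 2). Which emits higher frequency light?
7 → 2

Calculate the energy for each transition:

Transition 7 → 2:
ΔE₁ = |E_2 - E_7| = |-13.6057/2² - (-13.6057/7²)|
ΔE₁ = |-3.4014250000 - (-0.2776673469)| = 3.1237577 eV

Transition 3 → 2:
ΔE₂ = |E_2 - E_3| = |-13.6057/2² - (-13.6057/3²)|
ΔE₂ = |-3.4014250000 - (-1.5117444444)| = 1.8896806 eV

Since 3.1237577 eV > 1.8896806 eV, the transition 7 → 2 emits the more energetic photon.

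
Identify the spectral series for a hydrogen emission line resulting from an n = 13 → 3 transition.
Paschen series

The spectral series in hydrogen are named based on the final (lower) energy level:
- Lyman series: n_final = 1 (ultraviolet)
- Balmer series: n_final = 2 (visible/near-UV)
- Paschen series: n_final = 3 (infrared)
- Brackett series: n_final = 4 (infrared)
- Pfund series: n_final = 5 (far infrared)

Since this transition ends at n = 3, it belongs to the Paschen series.

For reference, this 13 → 3 line has photon energy
ΔE = 13.6057 eV × (1/3² - 1/13²) = 1.4312373 eV,
corresponding to wavelength λ = hc/ΔE = 1239.84 eV·nm / 1.4312373 eV = 866.271 nm in the infrared region.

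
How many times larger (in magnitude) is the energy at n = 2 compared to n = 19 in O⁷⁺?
90.250000

Using E_n = -13.6057 Z² / n² eV with Z = 8:

E_2 = -13.6057 × 8² / 2² = -870.7648 / 4 = -217.691200000000 eV
E_19 = -13.6057 × 8² / 19² = -870.7648 / 361 = -2.412090858726 eV

The ratio is:
E_2/E_19 = (-217.691200000000) / (-2.412090858726)
E_2/E_19 = (-870.7648/4) / (-870.7648/361)
E_2/E_19 = 361/4
E_2/E_19 = 90.250000
(Note: the Z² factors cancel in the ratio.)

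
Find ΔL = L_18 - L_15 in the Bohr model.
3.1637e-34 J·s (or 3ℏ)

In the Bohr model, L_n = nℏ where ℏ = 1.054572e-34 J·s.

L_18 = 18ℏ = 1.898230e-33 J·s
L_15 = 15ℏ = 1.581858e-33 J·s

ΔL = L_18 - L_15 = (18 - 15)ℏ = 3ℏ
ΔL = 3 × 1.054572e-34 J·s = 3.1637e-34 J·s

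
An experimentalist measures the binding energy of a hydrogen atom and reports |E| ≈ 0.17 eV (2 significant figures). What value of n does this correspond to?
n = 9

The exact energy levels follow E_n = -13.6057 eV / n².

The measured value (-0.17 eV) is reported to only 2 significant figures, so we must test candidate n values and see which one matches to that precision.

Candidate energies:
  n = 7:  E = -13.6057/7² = -0.27767 eV
  n = 8:  E = -13.6057/8² = -0.21259 eV
  n = 9:  E = -13.6057/9² = -0.16797 eV  ← matches
  n = 10:  E = -13.6057/10² = -0.13606 eV
  n = 11:  E = -13.6057/11² = -0.11244 eV

Checking against the measurement of -0.17 eV (2 sig figs), only n = 9 agrees:
E_9 = -0.16797 eV, which rounds to -0.17 eV ✓

Therefore n = 9.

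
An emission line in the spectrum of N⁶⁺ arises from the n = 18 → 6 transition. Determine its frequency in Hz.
3.98031e+15 Hz

First, find the transition energy:
E_18 = -13.6057 × 7² / 18² = -2.0576522 eV
E_6 = -13.6057 × 7² / 6² = -18.5188694 eV
|ΔE| = |E_6 - E_18| = 16.4612172 eV

Convert to Joules: E = 16.4612172 eV × (1.602177 × 10⁻¹⁹ J/eV) = 2.6373784e-18 J

Using E = hf:
f = E/h = 2.6373784e-18 J / (6.62607 × 10⁻³⁴ J·s)
f = 3.98031e+15 Hz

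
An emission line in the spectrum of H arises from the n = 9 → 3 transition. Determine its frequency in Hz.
3.24923e+14 Hz

First, find the transition energy:
E_9 = -13.6057 / 9² = -0.16797160 eV
E_3 = -13.6057 / 3² = -1.51174444 eV
|ΔE| = |E_3 - E_9| = 1.34377284 eV

Convert to Joules: E = 1.34377284 eV × (1.602177 × 10⁻¹⁹ J/eV) = 2.1529619e-19 J

Using E = hf:
f = E/h = 2.1529619e-19 J / (6.62607 × 10⁻³⁴ J·s)
f = 3.24923e+14 Hz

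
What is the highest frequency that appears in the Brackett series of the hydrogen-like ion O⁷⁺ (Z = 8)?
1.31594e+16 Hz

The series limit corresponds to the transition from n = ∞ to n = 4.
This is the highest energy (shortest wavelength) transition in the Brackett series.

E_∞ = 0 eV
E_4 = -13.6057 × 8² / 4² = -54.42280000 eV

Energy at series limit:
ΔE = E_∞ - E_4 = 0 - (-54.42280000) = 54.42280000 eV
E = 54.42280000 eV × (1.602177 × 10⁻¹⁹ J/eV) = 8.7194958e-18 J
f = E/h = 8.7194958e-18 J / (6.62607 × 10⁻³⁴ J·s) = 1.31594e+16 Hz

This energy equals the ionization energy from the n = 4 state of O⁷⁺.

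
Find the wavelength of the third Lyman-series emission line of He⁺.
24.300404 nm

The lines of a series are numbered from the longest wavelength (smallest ΔE) outward; the third line is the transition from n = n_f + 3 to n_f.
The Lyman series has all transitions ending at n_f = 1.

For He⁺ (Z = 2), the third line (γ-line) is the jump from n = 4 to n = 1:
E_4 = -13.6057 × 2² / 4² = -3.40142500 eV
E_1 = -13.6057 × 2² / 1² = -54.42280000 eV
ΔE = E_4 - E_1 = 51.02137500 eV

λ = hc/E = 1239.84 eV·nm / 51.02137500 eV
λ = 24.300404 nm

This is the γ-line of the Lyman series in He⁺.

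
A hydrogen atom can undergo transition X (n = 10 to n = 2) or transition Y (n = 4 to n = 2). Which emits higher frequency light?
10 → 2

Calculate the energy for each transition:

Transition 10 → 2:
ΔE₁ = |E_2 - E_10| = |-13.6057/2² - (-13.6057/10²)|
ΔE₁ = |-3.401425000 - (-0.136057000)| = 3.265368 eV

Transition 4 → 2:
ΔE₂ = |E_2 - E_4| = |-13.6057/2² - (-13.6057/4²)|
ΔE₂ = |-3.401425000 - (-0.850356250)| = 2.551069 eV

Since 3.265368 eV > 2.551069 eV, the transition 10 → 2 emits the more energetic photon.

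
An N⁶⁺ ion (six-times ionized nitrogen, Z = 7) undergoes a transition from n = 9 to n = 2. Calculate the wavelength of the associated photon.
7.825 nm

First, find the transition energy using E_n = -13.6057 Z² / n² eV:
E_9 = -13.6057 × 7² / 9² = -8.23061 eV
E_2 = -13.6057 × 7² / 2² = -166.66983 eV

Photon energy: |ΔE| = |E_2 - E_9| = 158.43922 eV

Convert to wavelength using E = hc/λ with hc = 1239.84 eV·nm:
λ = hc/E = 1239.84 eV·nm / 158.43922 eV
λ = 7.825 nm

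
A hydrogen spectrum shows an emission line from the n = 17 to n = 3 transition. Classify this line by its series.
Paschen series

The spectral series in hydrogen are named based on the final (lower) energy level:
- Lyman series: n_final = 1 (ultraviolet)
- Balmer series: n_final = 2 (visible/near-UV)
- Paschen series: n_final = 3 (infrared)
- Brackett series: n_final = 4 (infrared)
- Pfund series: n_final = 5 (far infrared)

Since this transition ends at n = 3, it belongs to the Paschen series.

For reference, this 17 → 3 line has photon energy
ΔE = 13.6057 eV × (1/3² - 1/17²) = 1.464665898 eV,
corresponding to wavelength λ = hc/ΔE = 1239.84 eV·nm / 1.464665898 eV = 846.50022 nm in the infrared region.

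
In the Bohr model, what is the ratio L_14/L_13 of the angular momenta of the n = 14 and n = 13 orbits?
1.077

In the Bohr model, L_n = nℏ, so the ratio is purely the ratio of quantum numbers:

L_14/L_13 = 14ℏ / 13ℏ = 14/13 = 1.077

The angular momentum scales linearly with n.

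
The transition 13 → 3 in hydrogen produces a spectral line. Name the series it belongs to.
Paschen series

The spectral series in hydrogen are named based on the final (lower) energy level:
- Lyman series: n_final = 1 (ultraviolet)
- Balmer series: n_final = 2 (visible/near-UV)
- Paschen series: n_final = 3 (infrared)
- Brackett series: n_final = 4 (infrared)
- Pfund series: n_final = 5 (far infrared)

Since this transition ends at n = 3, it belongs to the Paschen series.

For reference, this 13 → 3 line has photon energy
ΔE = 13.6057 eV × (1/3² - 1/13²) = 1.4312373 eV,
corresponding to wavelength λ = hc/ΔE = 1239.84 eV·nm / 1.4312373 eV = 866.271 nm in the infrared region.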